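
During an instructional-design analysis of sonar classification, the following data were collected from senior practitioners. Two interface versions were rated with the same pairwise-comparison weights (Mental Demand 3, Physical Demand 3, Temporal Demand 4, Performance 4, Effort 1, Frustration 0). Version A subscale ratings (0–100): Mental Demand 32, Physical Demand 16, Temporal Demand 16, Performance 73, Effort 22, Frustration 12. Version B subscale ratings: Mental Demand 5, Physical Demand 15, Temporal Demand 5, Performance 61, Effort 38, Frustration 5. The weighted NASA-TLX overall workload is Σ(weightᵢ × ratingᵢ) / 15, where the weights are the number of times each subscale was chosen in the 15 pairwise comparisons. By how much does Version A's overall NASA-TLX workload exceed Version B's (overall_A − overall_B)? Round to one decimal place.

Version A weighted sum = 3·32 + 3·16 + 4·16 + 4·73 + 1·22 + 0·12 = 96 + 48 + 64 + 292 + 22 + 0 = 522; overall_A = 522/15 = 34.8000.
Version B weighted sum = 3·5 + 3·15 + 4·5 + 4·61 + 1·38 + 0·5 = 15 + 45 + 20 + 244 + 38 + 0 = 362; overall_B = 362/15 = 24.1333.
Difference = 34.8000 − 24.1333 = 10.6667 ≈ 10.7.

10.7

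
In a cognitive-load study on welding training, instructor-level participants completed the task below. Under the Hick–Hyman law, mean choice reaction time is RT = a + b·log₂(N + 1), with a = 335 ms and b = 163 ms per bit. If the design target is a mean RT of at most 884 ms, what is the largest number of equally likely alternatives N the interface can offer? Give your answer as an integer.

Set 335 + 163·log₂(N + 1) ≤ 884.
log₂(N + 1) ≤ (884 − 335) / 163 = 3.3681.
N + 1 ≤ 2^3.3681 = 10.3252.
N ≤ 9.3252, so the largest integer N is 9.

9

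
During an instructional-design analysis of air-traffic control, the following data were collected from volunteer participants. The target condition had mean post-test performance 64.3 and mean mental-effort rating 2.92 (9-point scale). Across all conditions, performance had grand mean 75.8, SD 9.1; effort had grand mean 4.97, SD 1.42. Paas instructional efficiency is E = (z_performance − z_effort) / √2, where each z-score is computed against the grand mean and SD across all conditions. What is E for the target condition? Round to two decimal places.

0.13

z_performance = (64.3 − 75.8) / 9.1 = -11.5000 / 9.1 = -1.2637.
z_effort = (2.92 − 4.97) / 1.42 = -2.0500 / 1.42 = -1.4437.
z_P − z_E = -1.2637 − (-1.4437) = 0.1800.
E = 0.1800 / √2 = 0.1800 / 1.41421 = 0.1273 ≈ 0.13.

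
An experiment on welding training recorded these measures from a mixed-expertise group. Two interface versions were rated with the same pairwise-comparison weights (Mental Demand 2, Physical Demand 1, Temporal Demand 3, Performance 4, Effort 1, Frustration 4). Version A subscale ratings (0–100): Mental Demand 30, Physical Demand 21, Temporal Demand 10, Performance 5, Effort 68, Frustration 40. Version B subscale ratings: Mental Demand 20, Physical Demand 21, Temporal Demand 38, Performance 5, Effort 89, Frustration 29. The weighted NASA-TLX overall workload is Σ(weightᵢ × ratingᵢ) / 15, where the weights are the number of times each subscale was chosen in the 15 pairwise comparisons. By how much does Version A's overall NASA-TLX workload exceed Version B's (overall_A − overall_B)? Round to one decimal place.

Version A weighted sum = 2·30 + 1·21 + 3·10 + 4·5 + 1·68 + 4·40 = 60 + 21 + 30 + 20 + 68 + 160 = 359; overall_A = 359/15 = 23.9333.
Version B weighted sum = 2·20 + 1·21 + 3·38 + 4·5 + 1·89 + 4·29 = 40 + 21 + 114 + 20 + 89 + 116 = 400; overall_B = 400/15 = 26.6667.
Difference = 23.9333 − 26.6667 = -2.7334 ≈ -2.7.

-2.7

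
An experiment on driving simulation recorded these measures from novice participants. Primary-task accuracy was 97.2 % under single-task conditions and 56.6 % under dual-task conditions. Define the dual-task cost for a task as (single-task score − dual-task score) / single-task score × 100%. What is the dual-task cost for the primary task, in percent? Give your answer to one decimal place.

41.8

Cost = (97.2 − 56.6) / 97.2 × 100%
     = 40.6000 / 97.2 × 100% = 41.7695%.
≈ 41.8%.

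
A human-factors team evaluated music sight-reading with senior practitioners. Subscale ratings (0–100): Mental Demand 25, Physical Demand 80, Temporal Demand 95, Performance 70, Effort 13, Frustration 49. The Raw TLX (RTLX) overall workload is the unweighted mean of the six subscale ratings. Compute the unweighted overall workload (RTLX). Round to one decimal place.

Sum of ratings = 25 + 80 + 95 + 70 + 13 + 49 = 332.
RTLX = 332 / 6 = 55.3333 ≈ 55.3.

55.3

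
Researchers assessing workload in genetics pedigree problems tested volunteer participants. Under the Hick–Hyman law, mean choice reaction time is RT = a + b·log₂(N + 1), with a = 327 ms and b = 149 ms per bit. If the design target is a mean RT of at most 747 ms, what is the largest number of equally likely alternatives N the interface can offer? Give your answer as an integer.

6

Set 327 + 149·log₂(N + 1) ≤ 747.
log₂(N + 1) ≤ (747 − 327) / 149 = 2.8188.
N + 1 ≤ 2^2.8188 = 7.0558.
N ≤ 6.0558, so the largest integer N is 6.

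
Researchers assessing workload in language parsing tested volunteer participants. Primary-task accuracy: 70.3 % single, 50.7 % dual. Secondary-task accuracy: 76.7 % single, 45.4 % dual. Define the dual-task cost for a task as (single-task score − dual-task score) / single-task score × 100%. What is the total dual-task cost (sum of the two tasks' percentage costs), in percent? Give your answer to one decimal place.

68.7

Primary cost = (70.3 − 50.7) / 70.3 × 100% = 27.8805%.
Secondary cost = (76.7 − 45.4) / 76.7 × 100% = 40.8083%.
Total = 27.8805% + 40.8083% = 68.6888% ≈ 68.7%.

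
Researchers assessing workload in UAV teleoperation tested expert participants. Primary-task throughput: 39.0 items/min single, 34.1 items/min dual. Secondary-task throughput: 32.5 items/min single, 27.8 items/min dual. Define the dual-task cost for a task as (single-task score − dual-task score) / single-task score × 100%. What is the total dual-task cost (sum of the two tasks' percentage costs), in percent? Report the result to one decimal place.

Primary cost = (39.0 − 34.1) / 39.0 × 100% = 12.5641%.
Secondary cost = (32.5 − 27.8) / 32.5 × 100% = 14.4615%.
Total = 12.5641% + 14.4615% = 27.0256% ≈ 27.0%.

27.0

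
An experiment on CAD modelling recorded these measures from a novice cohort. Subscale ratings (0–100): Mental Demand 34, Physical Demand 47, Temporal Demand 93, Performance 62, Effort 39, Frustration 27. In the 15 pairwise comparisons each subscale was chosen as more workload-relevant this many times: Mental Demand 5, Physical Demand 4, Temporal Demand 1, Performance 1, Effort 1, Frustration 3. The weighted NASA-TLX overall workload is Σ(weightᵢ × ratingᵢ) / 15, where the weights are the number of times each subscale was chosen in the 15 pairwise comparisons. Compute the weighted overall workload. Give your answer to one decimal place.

42.2

The tallies are the weights (they sum to 15).
Weighted sum = 5·34 + 4·47 + 1·93 + 1·62 + 1·39 + 3·27
            = 170 + 188 + 93 + 62 + 39 + 81 = 633.
Overall workload = 633 / 15 = 42.2000 ≈ 42.2.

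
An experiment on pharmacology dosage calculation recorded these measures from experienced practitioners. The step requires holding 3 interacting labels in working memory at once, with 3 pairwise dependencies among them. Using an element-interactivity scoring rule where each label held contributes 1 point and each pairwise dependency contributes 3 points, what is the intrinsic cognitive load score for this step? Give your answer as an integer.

12

Element contribution: 3 × 1 = 3.
Interaction contribution: 3 × 3 = 9.
Intrinsic load = 3 + 9 = 12.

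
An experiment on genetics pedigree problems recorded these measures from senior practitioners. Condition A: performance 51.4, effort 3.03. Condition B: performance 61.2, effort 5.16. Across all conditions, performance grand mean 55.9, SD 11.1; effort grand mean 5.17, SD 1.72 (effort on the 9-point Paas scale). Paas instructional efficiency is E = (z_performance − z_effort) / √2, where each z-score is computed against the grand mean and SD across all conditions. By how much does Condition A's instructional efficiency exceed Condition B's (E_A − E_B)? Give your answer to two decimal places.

Condition A: z_P = (51.4 − 55.9)/11.1 = -0.4054; z_E = (3.03 − 5.17)/1.72 = -1.2442; E_A = (-0.4054 − (-1.2442))/√2 = 0.5931.
Condition B: z_P = (61.2 − 55.9)/11.1 = 0.4775; z_E = (5.16 − 5.17)/1.72 = -0.0058; E_B = (0.4775 − (-0.0058))/√2 = 0.3417.
E_A − E_B = 0.5931 − 0.3417 = 0.2514 ≈ 0.25.

0.25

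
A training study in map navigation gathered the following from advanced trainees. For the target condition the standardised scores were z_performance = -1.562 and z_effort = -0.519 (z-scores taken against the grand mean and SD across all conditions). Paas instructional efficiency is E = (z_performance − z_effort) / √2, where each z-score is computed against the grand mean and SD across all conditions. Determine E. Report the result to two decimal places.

z_P − z_E = -1.562 − (-0.519) = -1.0430.
E = -1.0430 / √2 = -1.0430 / 1.41421 = -0.7375 ≈ -0.74.

-0.74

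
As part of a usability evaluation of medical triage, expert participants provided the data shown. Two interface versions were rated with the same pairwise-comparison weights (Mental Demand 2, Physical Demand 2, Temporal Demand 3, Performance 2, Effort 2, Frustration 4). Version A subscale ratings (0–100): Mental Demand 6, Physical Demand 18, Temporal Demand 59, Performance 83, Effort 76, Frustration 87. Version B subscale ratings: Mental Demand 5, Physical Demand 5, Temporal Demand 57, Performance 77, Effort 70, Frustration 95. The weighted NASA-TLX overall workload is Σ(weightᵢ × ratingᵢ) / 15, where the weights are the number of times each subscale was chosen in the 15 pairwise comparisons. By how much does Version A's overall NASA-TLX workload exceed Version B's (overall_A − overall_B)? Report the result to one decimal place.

1.7

Version A weighted sum = 2·6 + 2·18 + 3·59 + 2·83 + 2·76 + 4·87 = 12 + 36 + 177 + 166 + 152 + 348 = 891; overall_A = 891/15 = 59.4000.
Version B weighted sum = 2·5 + 2·5 + 3·57 + 2·77 + 2·70 + 4·95 = 10 + 10 + 171 + 154 + 140 + 380 = 865; overall_B = 865/15 = 57.6667.
Difference = 59.4000 − 57.6667 = 1.7333 ≈ 1.7.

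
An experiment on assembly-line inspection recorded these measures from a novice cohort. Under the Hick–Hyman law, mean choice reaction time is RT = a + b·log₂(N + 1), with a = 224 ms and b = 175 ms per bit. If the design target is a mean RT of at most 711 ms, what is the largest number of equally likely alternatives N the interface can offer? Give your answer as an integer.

Set 224 + 175·log₂(N + 1) ≤ 711.
log₂(N + 1) ≤ (711 − 224) / 175 = 2.7829.
N + 1 ≤ 2^2.7829 = 6.8823.
N ≤ 5.8823, so the largest integer N is 5.

5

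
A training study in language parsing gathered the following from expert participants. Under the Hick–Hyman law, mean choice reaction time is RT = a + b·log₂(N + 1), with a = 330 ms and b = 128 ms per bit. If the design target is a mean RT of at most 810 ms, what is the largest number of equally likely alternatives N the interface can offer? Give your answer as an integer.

12

Set 330 + 128·log₂(N + 1) ≤ 810.
log₂(N + 1) ≤ (810 − 330) / 128 = 3.7500.
N + 1 ≤ 2^3.7500 = 13.4543.
N ≤ 12.4543, so the largest integer N is 12.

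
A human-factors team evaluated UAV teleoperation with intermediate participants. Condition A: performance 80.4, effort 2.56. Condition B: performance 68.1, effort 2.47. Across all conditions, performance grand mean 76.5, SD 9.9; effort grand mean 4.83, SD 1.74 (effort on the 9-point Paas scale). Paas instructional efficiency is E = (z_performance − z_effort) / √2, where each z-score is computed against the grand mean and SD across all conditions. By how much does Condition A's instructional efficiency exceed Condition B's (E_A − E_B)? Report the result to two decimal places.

0.84

Condition A: z_P = (80.4 − 76.5)/9.9 = 0.3939; z_E = (2.56 − 4.83)/1.74 = -1.3046; E_A = (0.3939 − (-1.3046))/√2 = 1.2010.
Condition B: z_P = (68.1 − 76.5)/9.9 = -0.8485; z_E = (2.47 − 4.83)/1.74 = -1.3563; E_B = (-0.8485 − (-1.3563))/√2 = 0.3591.
E_A − E_B = 1.2010 − 0.3591 = 0.8419 ≈ 0.84.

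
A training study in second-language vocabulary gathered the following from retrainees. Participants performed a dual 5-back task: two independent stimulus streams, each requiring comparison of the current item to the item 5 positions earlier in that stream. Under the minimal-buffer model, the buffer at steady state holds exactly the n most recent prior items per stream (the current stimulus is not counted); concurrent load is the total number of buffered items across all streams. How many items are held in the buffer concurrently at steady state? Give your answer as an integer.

10

Each stream's buffer holds its 5 most recent prior items.
Two independent streams: 2 × 5 = 10 buffered items at steady state.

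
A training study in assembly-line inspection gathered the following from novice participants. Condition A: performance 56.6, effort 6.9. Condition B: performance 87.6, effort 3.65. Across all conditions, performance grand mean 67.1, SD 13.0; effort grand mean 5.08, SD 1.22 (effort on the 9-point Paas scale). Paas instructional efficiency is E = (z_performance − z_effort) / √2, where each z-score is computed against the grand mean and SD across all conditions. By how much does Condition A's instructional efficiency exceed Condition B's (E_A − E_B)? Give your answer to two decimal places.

Condition A: z_P = (56.6 − 67.1)/13.0 = -0.8077; z_E = (6.9 − 5.08)/1.22 = 1.4918; E_A = (-0.8077 − 1.4918)/√2 = -1.6260.
Condition B: z_P = (87.6 − 67.1)/13.0 = 1.5769; z_E = (3.65 − 5.08)/1.22 = -1.1721; E_B = (1.5769 − (-1.1721))/√2 = 1.9438.
E_A − E_B = -1.6260 − 1.9438 = -3.5698 ≈ -3.57.

-3.57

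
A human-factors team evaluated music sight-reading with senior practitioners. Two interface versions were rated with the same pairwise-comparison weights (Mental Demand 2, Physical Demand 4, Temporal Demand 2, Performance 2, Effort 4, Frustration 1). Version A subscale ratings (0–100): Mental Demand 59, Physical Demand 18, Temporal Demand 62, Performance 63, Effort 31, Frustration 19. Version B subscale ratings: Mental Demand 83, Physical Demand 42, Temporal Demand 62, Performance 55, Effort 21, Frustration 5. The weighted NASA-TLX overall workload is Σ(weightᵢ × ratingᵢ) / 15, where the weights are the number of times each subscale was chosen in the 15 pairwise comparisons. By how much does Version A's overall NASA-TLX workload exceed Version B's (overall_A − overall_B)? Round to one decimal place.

Version A weighted sum = 2·59 + 4·18 + 2·62 + 2·63 + 4·31 + 1·19 = 118 + 72 + 124 + 126 + 124 + 19 = 583; overall_A = 583/15 = 38.8667.
Version B weighted sum = 2·83 + 4·42 + 2·62 + 2·55 + 4·21 + 1·5 = 166 + 168 + 124 + 110 + 84 + 5 = 657; overall_B = 657/15 = 43.8000.
Difference = 38.8667 − 43.8000 = -4.9333 ≈ -4.9.

-4.9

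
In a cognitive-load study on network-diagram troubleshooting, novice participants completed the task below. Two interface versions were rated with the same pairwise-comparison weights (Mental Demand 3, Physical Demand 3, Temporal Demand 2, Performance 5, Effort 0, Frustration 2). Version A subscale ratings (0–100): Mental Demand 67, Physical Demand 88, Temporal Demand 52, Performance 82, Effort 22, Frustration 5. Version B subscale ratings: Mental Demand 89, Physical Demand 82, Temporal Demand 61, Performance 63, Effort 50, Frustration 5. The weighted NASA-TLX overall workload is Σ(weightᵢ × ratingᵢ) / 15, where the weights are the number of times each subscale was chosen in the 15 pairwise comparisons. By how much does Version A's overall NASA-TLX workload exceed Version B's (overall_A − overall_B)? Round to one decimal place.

Version A weighted sum = 3·67 + 3·88 + 2·52 + 5·82 + 0·22 + 2·5 = 201 + 264 + 104 + 410 + 0 + 10 = 989; overall_A = 989/15 = 65.9333.
Version B weighted sum = 3·89 + 3·82 + 2·61 + 5·63 + 0·50 + 2·5 = 267 + 246 + 122 + 315 + 0 + 10 = 960; overall_B = 960/15 = 64.0000.
Difference = 65.9333 − 64.0000 = 1.9333 ≈ 1.9.

1.9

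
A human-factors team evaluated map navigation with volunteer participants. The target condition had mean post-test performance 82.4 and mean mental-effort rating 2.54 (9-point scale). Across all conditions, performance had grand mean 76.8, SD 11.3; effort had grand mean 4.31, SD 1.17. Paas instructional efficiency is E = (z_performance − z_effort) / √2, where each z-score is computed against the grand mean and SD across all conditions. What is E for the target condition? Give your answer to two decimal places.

1.42

z_performance = (82.4 − 76.8) / 11.3 = 5.6000 / 11.3 = 0.4956.
z_effort = (2.54 − 4.31) / 1.17 = -1.7700 / 1.17 = -1.5128.
z_P − z_E = 0.4956 − (-1.5128) = 2.0084.
E = 2.0084 / √2 = 2.0084 / 1.41421 = 1.4202 ≈ 1.42.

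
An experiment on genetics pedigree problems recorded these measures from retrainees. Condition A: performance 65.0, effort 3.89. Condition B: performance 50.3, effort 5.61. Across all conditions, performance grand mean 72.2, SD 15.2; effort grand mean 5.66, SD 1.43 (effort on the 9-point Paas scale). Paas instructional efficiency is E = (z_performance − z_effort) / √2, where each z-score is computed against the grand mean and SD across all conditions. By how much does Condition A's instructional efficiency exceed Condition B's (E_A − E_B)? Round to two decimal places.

1.53

Condition A: z_P = (65.0 − 72.2)/15.2 = -0.4737; z_E = (3.89 − 5.66)/1.43 = -1.2378; E_A = (-0.4737 − (-1.2378))/√2 = 0.5403.
Condition B: z_P = (50.3 − 72.2)/15.2 = -1.4408; z_E = (5.61 − 5.66)/1.43 = -0.0350; E_B = (-1.4408 − (-0.0350))/√2 = -0.9941.
E_A − E_B = 0.5403 − (-0.9941) = 1.5344 ≈ 1.53.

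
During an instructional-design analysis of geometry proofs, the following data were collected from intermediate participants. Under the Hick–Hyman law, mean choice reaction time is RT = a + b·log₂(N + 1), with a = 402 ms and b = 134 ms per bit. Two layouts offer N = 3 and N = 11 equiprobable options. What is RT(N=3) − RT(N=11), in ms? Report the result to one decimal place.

-212.4

RT(3) = 402 + 134·log₂(4) = 402 + 134·2.0000 = 670.0000 ms.
RT(11) = 402 + 134·log₂(12) = 402 + 134·3.5850 = 882.3900 ms.
Difference = 670.0000 − 882.3900 = -212.3900 ≈ -212.4 ms.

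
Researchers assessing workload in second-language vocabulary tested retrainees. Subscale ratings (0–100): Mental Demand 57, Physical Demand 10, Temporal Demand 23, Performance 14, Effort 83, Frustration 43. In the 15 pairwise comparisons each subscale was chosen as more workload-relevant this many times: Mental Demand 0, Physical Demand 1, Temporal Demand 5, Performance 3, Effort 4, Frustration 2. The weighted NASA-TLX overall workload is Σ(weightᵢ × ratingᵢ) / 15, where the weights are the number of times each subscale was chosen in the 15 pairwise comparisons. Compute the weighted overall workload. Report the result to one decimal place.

The tallies are the weights (they sum to 15).
Weighted sum = 0·57 + 1·10 + 5·23 + 3·14 + 4·83 + 2·43
            = 0 + 10 + 115 + 42 + 332 + 86 = 585.
Overall workload = 585 / 15 = 39.0000 ≈ 39.0.

39.0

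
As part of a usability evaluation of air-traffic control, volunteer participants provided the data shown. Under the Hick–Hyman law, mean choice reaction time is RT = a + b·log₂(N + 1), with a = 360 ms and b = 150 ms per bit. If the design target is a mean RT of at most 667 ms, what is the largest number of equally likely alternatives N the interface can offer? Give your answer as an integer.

Set 360 + 150·log₂(N + 1) ≤ 667.
log₂(N + 1) ≤ (667 − 360) / 150 = 2.0467.
N + 1 ≤ 2^2.0467 = 4.1316.
N ≤ 3.1316, so the largest integer N is 3.

3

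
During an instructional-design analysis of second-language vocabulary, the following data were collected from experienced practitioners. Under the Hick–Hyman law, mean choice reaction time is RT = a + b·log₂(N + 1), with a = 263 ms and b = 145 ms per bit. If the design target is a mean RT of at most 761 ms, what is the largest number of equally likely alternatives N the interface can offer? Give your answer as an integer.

9

Set 263 + 145·log₂(N + 1) ≤ 761.
log₂(N + 1) ≤ (761 − 263) / 145 = 3.4345.
N + 1 ≤ 2^3.4345 = 10.8115.
N ≤ 9.8115, so the largest integer N is 9.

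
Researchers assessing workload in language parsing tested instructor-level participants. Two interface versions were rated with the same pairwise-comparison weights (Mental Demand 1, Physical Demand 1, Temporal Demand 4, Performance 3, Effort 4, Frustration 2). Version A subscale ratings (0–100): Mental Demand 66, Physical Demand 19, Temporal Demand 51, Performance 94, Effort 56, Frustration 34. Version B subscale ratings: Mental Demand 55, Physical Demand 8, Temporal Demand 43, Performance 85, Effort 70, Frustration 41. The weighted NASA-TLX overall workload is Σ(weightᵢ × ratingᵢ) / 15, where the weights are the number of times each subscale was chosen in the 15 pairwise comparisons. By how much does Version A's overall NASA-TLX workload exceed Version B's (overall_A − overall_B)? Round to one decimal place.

Version A weighted sum = 1·66 + 1·19 + 4·51 + 3·94 + 4·56 + 2·34 = 66 + 19 + 204 + 282 + 224 + 68 = 863; overall_A = 863/15 = 57.5333.
Version B weighted sum = 1·55 + 1·8 + 4·43 + 3·85 + 4·70 + 2·41 = 55 + 8 + 172 + 255 + 280 + 82 = 852; overall_B = 852/15 = 56.8000.
Difference = 57.5333 − 56.8000 = 0.7333 ≈ 0.7.

0.7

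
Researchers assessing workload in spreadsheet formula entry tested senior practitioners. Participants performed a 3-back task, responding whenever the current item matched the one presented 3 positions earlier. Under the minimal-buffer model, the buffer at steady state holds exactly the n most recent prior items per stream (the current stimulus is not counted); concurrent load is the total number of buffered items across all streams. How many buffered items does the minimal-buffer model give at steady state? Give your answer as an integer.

The buffer holds the 3 most recent prior items.
Steady-state concurrent load = 3 items.

3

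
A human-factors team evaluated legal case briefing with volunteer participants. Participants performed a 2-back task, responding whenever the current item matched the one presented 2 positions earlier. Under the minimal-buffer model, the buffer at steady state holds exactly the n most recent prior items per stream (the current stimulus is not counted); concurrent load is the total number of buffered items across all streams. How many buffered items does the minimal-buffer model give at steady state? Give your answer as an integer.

2

The buffer holds the 2 most recent prior items.
Steady-state concurrent load = 2 items.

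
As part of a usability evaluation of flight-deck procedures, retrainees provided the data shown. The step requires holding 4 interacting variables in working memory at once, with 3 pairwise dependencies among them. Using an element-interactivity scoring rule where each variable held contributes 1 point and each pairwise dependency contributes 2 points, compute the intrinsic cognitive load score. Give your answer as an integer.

Element contribution: 4 × 1 = 4.
Interaction contribution: 3 × 2 = 6.
Intrinsic load = 4 + 6 = 10.

10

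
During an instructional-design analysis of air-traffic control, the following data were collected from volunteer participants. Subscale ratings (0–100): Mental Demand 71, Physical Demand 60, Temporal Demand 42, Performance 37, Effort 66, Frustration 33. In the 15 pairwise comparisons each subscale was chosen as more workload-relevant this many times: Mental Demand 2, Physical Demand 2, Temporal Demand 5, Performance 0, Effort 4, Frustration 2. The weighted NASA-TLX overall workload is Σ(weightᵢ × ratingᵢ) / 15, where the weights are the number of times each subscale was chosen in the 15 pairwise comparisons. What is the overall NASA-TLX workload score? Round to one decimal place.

53.5

The tallies are the weights (they sum to 15).
Weighted sum = 2·71 + 2·60 + 5·42 + 0·37 + 4·66 + 2·33
            = 142 + 120 + 210 + 0 + 264 + 66 = 802.
Overall workload = 802 / 15 = 53.4667 ≈ 53.5.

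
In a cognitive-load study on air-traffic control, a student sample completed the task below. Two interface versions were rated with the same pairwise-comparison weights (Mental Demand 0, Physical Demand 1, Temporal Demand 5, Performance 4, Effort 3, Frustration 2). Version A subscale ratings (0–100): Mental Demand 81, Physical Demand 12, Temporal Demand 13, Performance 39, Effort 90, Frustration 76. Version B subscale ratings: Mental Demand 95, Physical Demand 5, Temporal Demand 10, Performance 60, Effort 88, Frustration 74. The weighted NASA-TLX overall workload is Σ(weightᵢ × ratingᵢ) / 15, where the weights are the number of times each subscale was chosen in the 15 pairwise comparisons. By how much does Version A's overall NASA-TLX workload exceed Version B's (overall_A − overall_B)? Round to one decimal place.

-3.5

Version A weighted sum = 0·81 + 1·12 + 5·13 + 4·39 + 3·90 + 2·76 = 0 + 12 + 65 + 156 + 270 + 152 = 655; overall_A = 655/15 = 43.6667.
Version B weighted sum = 0·95 + 1·5 + 5·10 + 4·60 + 3·88 + 2·74 = 0 + 5 + 50 + 240 + 264 + 148 = 707; overall_B = 707/15 = 47.1333.
Difference = 43.6667 − 47.1333 = -3.4666 ≈ -3.5.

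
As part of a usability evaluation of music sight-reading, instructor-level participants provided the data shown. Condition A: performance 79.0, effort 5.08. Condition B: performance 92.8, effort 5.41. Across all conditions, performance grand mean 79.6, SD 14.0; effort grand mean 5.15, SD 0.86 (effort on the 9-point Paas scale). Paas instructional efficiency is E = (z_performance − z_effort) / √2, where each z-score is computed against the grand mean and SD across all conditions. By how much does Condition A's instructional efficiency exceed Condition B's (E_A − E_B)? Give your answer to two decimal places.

-0.43

Condition A: z_P = (79.0 − 79.6)/14.0 = -0.0429; z_E = (5.08 − 5.15)/0.86 = -0.0814; E_A = (-0.0429 − (-0.0814))/√2 = 0.0272.
Condition B: z_P = (92.8 − 79.6)/14.0 = 0.9429; z_E = (5.41 − 5.15)/0.86 = 0.3023; E_B = (0.9429 − 0.3023)/√2 = 0.4530.
E_A − E_B = 0.0272 − 0.4530 = -0.4258 ≈ -0.43.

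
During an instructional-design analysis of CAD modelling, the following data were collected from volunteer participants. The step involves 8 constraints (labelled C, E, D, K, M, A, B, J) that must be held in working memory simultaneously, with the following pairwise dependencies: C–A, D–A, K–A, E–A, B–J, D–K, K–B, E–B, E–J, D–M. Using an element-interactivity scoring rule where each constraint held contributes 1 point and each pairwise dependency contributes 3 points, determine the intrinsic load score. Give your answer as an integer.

Count of constraints held simultaneously: 8.
Count of pairwise dependencies listed: 10.
Element contribution: 8 × 1 = 8.
Interaction contribution: 10 × 3 = 30.
Intrinsic load = 8 + 30 = 38.

38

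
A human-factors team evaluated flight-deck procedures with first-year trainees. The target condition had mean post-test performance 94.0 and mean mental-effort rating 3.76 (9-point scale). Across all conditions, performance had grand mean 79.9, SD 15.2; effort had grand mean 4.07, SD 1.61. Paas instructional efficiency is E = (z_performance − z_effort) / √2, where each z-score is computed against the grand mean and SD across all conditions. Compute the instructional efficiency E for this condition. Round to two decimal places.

0.79

z_performance = (94.0 − 79.9) / 15.2 = 14.1000 / 15.2 = 0.9276.
z_effort = (3.76 − 4.07) / 1.61 = -0.3100 / 1.61 = -0.1925.
z_P − z_E = 0.9276 − (-0.1925) = 1.1201.
E = 1.1201 / √2 = 1.1201 / 1.41421 = 0.7920 ≈ 0.79.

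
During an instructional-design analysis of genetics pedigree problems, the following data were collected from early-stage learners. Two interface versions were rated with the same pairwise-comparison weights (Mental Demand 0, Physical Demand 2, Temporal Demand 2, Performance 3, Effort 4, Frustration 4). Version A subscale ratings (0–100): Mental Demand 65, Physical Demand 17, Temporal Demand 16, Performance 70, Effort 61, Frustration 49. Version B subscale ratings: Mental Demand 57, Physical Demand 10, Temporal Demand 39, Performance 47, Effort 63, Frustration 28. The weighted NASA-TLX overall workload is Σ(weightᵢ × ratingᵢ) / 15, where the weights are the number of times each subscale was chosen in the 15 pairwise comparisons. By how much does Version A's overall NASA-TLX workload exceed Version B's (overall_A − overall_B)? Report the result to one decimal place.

Version A weighted sum = 0·65 + 2·17 + 2·16 + 3·70 + 4·61 + 4·49 = 0 + 34 + 32 + 210 + 244 + 196 = 716; overall_A = 716/15 = 47.7333.
Version B weighted sum = 0·57 + 2·10 + 2·39 + 3·47 + 4·63 + 4·28 = 0 + 20 + 78 + 141 + 252 + 112 = 603; overall_B = 603/15 = 40.2000.
Difference = 47.7333 − 40.2000 = 7.5333 ≈ 7.5.

7.5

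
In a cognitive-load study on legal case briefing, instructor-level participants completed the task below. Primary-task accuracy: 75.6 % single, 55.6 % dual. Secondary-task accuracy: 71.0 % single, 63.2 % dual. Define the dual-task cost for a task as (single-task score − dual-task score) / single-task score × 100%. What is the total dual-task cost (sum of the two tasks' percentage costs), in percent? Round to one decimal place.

37.4

Primary cost = (75.6 − 55.6) / 75.6 × 100% = 26.4550%.
Secondary cost = (71.0 − 63.2) / 71.0 × 100% = 10.9859%.
Total = 26.4550% + 10.9859% = 37.4409% ≈ 37.4%.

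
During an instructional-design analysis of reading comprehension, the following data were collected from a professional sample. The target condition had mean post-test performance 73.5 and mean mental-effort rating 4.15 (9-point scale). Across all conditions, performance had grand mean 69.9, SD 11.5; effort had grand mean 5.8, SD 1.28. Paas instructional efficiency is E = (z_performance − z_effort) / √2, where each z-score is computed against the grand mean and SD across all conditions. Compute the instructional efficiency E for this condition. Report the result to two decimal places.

z_performance = (73.5 − 69.9) / 11.5 = 3.6000 / 11.5 = 0.3130.
z_effort = (4.15 − 5.8) / 1.28 = -1.6500 / 1.28 = -1.2891.
z_P − z_E = 0.3130 − (-1.2891) = 1.6021.
E = 1.6021 / √2 = 1.6021 / 1.41421 = 1.1329 ≈ 1.13.

1.13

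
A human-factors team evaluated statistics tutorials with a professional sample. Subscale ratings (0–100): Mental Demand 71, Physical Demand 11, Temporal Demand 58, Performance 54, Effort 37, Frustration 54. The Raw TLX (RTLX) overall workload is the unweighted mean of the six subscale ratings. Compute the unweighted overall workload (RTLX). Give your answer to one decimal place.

47.5

Sum of ratings = 71 + 11 + 58 + 54 + 37 + 54 = 285.
RTLX = 285 / 6 = 47.5000 ≈ 47.5.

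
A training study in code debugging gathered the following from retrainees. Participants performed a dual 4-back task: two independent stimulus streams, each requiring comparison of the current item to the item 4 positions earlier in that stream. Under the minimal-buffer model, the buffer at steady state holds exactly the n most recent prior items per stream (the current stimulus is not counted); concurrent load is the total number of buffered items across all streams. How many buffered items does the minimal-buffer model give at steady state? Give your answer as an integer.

8

Each stream's buffer holds its 4 most recent prior items.
Two independent streams: 2 × 4 = 8 buffered items at steady state.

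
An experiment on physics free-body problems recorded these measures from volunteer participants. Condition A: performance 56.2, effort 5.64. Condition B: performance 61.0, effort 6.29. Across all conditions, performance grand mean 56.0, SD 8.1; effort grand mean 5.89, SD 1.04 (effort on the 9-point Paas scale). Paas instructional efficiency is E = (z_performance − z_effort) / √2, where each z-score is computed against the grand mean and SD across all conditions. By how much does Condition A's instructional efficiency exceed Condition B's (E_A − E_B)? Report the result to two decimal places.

Condition A: z_P = (56.2 − 56.0)/8.1 = 0.0247; z_E = (5.64 − 5.89)/1.04 = -0.2404; E_A = (0.0247 − (-0.2404))/√2 = 0.1875.
Condition B: z_P = (61.0 − 56.0)/8.1 = 0.6173; z_E = (6.29 − 5.89)/1.04 = 0.3846; E_B = (0.6173 − 0.3846)/√2 = 0.1645.
E_A − E_B = 0.1875 − 0.1645 = 0.0230 ≈ 0.02.

0.02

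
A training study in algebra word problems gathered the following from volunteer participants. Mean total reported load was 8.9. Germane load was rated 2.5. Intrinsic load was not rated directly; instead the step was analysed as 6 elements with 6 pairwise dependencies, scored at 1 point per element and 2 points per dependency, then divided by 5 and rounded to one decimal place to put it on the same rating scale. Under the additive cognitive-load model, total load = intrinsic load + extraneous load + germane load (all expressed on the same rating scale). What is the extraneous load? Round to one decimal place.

2.8

Intrinsic (element-interactivity): (6 × 1 + 6 × 2) / 5 = 18 / 5 = 3.6000 → 3.6.
extraneous load = total − intrinsic − germane
             = 8.9 − 3.6 − 2.5 = 2.8.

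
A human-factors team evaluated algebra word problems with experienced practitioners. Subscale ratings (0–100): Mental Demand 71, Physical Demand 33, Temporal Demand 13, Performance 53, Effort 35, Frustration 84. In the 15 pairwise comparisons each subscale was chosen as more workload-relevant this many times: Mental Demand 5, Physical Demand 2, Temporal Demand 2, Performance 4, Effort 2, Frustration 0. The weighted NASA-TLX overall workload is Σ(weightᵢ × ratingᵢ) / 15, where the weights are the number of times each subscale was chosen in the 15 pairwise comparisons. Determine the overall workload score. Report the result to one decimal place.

48.6

The tallies are the weights (they sum to 15).
Weighted sum = 5·71 + 2·33 + 2·13 + 4·53 + 2·35 + 0·84
            = 355 + 66 + 26 + 212 + 70 + 0 = 729.
Overall workload = 729 / 15 = 48.6000 ≈ 48.6.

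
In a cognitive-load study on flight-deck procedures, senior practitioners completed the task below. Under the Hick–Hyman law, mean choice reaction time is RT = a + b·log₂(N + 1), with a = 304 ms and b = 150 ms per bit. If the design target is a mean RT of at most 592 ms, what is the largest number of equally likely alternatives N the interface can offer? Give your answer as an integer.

2

Set 304 + 150·log₂(N + 1) ≤ 592.
log₂(N + 1) ≤ (592 − 304) / 150 = 1.9200.
N + 1 ≤ 2^1.9200 = 3.7842.
N ≤ 2.7842, so the largest integer N is 2.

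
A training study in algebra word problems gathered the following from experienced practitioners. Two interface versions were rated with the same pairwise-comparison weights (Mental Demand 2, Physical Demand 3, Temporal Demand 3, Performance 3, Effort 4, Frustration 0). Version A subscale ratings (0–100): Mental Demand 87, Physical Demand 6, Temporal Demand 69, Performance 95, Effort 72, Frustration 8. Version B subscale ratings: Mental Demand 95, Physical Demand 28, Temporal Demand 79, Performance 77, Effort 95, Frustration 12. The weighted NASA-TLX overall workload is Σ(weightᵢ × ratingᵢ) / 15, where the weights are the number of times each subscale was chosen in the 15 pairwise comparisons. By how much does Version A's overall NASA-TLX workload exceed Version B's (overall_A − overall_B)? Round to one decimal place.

-10.0

Version A weighted sum = 2·87 + 3·6 + 3·69 + 3·95 + 4·72 + 0·8 = 174 + 18 + 207 + 285 + 288 + 0 = 972; overall_A = 972/15 = 64.8000.
Version B weighted sum = 2·95 + 3·28 + 3·79 + 3·77 + 4·95 + 0·12 = 190 + 84 + 237 + 231 + 380 + 0 = 1122; overall_B = 1122/15 = 74.8000.
Difference = 64.8000 − 74.8000 = -10.0000 ≈ -10.0.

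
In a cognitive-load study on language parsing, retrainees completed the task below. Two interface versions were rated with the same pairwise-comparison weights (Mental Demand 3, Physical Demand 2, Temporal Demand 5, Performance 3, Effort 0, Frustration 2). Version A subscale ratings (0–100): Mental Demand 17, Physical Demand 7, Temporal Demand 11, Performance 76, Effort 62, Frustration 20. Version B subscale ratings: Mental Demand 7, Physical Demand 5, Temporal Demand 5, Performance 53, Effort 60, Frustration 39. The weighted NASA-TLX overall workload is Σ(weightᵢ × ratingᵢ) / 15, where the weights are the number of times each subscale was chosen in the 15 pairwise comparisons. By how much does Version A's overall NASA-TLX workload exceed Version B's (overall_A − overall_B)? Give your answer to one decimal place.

6.3

Version A weighted sum = 3·17 + 2·7 + 5·11 + 3·76 + 0·62 + 2·20 = 51 + 14 + 55 + 228 + 0 + 40 = 388; overall_A = 388/15 = 25.8667.
Version B weighted sum = 3·7 + 2·5 + 5·5 + 3·53 + 0·60 + 2·39 = 21 + 10 + 25 + 159 + 0 + 78 = 293; overall_B = 293/15 = 19.5333.
Difference = 25.8667 − 19.5333 = 6.3334 ≈ 6.3.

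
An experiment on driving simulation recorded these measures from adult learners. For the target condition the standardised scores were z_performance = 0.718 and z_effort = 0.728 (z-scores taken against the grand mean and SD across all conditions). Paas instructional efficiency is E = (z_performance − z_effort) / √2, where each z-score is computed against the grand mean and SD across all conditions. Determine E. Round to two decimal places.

z_P − z_E = 0.718 − 0.728 = -0.0100.
E = -0.0100 / √2 = -0.0100 / 1.41421 = -0.0071 ≈ -0.01.

-0.01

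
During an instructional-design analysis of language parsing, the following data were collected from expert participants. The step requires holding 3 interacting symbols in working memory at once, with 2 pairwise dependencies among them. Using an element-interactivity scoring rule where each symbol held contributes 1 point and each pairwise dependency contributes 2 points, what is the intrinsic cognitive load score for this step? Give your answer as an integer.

7

Element contribution: 3 × 1 = 3.
Interaction contribution: 2 × 2 = 4.
Intrinsic load = 3 + 4 = 7.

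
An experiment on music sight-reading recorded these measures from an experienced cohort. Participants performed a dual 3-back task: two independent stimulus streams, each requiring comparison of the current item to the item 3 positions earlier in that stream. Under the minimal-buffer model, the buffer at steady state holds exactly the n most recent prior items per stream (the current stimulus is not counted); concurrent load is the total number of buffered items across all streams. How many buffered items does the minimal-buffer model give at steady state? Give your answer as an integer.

Each stream's buffer holds its 3 most recent prior items.
Two independent streams: 2 × 3 = 6 buffered items at steady state.

6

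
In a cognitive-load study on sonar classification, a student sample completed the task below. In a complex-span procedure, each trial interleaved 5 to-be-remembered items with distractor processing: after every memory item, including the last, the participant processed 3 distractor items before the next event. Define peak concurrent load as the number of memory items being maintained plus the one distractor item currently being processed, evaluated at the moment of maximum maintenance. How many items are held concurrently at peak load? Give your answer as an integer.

Maintenance is greatest during the distractor(s) after memory item 5: all 5 memory items are being held.
One distractor item is concurrently being processed.
Peak concurrent load = 5 + 1 = 6 items.

6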